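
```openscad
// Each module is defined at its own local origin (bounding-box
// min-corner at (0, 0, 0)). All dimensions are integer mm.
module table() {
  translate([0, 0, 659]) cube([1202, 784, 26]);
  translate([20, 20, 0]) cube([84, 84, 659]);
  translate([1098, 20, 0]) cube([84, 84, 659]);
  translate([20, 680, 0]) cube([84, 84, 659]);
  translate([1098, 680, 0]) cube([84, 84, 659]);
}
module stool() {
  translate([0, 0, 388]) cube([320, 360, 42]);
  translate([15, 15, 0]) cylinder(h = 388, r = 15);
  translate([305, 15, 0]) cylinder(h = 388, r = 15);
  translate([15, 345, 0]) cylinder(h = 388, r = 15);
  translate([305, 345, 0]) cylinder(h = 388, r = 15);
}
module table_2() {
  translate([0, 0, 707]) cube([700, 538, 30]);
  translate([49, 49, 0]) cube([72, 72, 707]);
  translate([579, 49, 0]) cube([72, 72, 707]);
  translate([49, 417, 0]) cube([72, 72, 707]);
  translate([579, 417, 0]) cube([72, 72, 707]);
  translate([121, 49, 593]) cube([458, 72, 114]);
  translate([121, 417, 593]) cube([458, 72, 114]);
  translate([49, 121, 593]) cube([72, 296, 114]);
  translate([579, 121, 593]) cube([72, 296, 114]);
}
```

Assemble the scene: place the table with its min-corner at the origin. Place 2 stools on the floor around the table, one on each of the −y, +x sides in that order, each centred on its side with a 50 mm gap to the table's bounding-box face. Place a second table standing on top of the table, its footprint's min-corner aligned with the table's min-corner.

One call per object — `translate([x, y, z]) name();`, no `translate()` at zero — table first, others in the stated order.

table();
translate([441, -410, 0]) stool();
translate([1252, 212, 0]) stool();
translate([0, 0, 685]) table_2();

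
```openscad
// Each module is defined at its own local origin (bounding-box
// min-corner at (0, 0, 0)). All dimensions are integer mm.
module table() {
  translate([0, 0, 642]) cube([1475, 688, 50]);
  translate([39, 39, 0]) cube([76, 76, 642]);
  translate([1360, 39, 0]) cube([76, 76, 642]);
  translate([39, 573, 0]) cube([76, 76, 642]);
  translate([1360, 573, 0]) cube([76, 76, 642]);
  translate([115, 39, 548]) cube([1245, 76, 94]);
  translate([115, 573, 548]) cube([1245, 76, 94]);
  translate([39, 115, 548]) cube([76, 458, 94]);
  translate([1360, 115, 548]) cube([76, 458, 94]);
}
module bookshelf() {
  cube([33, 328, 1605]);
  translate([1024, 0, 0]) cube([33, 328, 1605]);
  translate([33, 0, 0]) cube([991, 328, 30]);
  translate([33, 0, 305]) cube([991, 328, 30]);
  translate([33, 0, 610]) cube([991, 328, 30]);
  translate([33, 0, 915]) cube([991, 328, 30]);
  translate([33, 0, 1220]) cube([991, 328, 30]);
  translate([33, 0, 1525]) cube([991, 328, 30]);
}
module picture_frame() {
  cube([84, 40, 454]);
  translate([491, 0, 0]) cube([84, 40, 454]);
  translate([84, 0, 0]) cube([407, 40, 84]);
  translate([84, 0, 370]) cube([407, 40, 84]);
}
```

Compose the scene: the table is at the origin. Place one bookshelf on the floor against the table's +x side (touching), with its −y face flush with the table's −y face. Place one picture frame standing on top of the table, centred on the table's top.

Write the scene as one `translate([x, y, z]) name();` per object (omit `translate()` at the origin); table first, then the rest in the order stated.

table();
translate([1475, 0, 0]) bookshelf();
translate([450, 324, 692]) picture_frame();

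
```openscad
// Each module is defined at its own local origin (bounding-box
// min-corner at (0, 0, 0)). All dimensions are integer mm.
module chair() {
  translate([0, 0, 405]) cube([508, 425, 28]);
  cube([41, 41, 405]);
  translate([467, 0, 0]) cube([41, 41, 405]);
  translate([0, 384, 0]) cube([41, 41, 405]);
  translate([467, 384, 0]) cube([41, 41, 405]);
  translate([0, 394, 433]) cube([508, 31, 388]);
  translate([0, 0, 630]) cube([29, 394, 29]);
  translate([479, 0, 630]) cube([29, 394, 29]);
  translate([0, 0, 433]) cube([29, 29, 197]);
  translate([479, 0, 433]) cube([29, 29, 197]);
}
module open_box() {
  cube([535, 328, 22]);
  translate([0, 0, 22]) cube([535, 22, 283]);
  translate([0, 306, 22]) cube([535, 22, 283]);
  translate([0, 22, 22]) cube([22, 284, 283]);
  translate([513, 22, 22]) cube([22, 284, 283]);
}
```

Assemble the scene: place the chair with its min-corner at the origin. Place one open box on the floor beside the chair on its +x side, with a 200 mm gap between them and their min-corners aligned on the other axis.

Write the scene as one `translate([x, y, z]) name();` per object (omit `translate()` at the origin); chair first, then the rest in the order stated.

chair();
translate([708, 0, 0]) open_box();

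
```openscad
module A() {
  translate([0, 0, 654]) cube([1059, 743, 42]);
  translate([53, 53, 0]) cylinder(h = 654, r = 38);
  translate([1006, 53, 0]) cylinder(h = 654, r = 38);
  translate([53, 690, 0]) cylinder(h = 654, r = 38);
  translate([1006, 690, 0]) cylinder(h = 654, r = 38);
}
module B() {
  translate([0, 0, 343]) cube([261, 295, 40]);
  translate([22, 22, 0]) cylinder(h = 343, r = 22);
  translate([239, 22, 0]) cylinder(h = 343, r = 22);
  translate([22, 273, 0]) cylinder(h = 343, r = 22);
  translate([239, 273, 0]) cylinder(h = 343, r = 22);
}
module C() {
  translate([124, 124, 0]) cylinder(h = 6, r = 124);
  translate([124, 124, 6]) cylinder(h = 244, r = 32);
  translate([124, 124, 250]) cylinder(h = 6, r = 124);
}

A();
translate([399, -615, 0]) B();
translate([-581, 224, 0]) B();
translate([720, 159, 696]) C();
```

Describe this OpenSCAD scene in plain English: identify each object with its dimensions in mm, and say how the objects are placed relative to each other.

A is a rectangular dining table. The top is 1059×743×42 mm with its upper surface at z = 696 mm. It stands on four round legs of 76 mm diameter, each leg's bounding box inset 15 mm from the nearest pair of top edges, running from the floor to the underside of the top.

B is a four-legged stool. The seat is a 261×295×40 mm slab whose top surface is at z = 383 mm; four round legs, each 44 mm in diameter, run from the floor (z = 0) to the underside of the seat, each leg's axis is inset half a diameter from the nearest pair of seat edges (so the leg's bounding box is flush with the corner).

C is a spool: two coaxial disc flanges of radius 124 mm and thickness 6 mm, joined by a core cylinder of radius 32 mm and height 244 mm. The lower flange rests on z = 0 and the three cylinders share a vertical axis.

Two stools sit around the table at the −y, −x sides. The spool is on top of the table.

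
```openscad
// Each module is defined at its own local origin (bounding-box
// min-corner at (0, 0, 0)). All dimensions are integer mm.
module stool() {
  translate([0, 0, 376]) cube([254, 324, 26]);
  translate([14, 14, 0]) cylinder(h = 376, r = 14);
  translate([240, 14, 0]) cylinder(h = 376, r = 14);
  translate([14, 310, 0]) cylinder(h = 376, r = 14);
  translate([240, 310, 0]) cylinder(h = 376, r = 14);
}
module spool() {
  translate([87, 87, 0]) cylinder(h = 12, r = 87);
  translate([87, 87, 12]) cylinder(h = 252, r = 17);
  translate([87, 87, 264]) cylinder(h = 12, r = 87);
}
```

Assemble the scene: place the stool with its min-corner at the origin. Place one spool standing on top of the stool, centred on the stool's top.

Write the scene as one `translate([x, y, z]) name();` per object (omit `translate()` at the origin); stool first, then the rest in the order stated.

stool();
translate([40, 75, 402]) spool();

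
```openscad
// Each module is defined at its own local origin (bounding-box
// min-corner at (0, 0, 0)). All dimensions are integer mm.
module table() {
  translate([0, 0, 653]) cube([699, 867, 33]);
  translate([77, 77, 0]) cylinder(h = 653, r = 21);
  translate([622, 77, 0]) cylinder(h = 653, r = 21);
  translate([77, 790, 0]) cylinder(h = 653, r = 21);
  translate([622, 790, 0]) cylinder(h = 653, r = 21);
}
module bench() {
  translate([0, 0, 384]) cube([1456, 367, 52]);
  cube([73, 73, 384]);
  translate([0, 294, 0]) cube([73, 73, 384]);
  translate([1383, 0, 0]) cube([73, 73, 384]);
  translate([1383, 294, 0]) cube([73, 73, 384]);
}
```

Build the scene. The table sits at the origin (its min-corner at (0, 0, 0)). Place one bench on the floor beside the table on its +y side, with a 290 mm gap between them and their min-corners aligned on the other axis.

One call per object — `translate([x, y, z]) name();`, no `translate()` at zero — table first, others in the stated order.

table();
translate([0, 1157, 0]) bench();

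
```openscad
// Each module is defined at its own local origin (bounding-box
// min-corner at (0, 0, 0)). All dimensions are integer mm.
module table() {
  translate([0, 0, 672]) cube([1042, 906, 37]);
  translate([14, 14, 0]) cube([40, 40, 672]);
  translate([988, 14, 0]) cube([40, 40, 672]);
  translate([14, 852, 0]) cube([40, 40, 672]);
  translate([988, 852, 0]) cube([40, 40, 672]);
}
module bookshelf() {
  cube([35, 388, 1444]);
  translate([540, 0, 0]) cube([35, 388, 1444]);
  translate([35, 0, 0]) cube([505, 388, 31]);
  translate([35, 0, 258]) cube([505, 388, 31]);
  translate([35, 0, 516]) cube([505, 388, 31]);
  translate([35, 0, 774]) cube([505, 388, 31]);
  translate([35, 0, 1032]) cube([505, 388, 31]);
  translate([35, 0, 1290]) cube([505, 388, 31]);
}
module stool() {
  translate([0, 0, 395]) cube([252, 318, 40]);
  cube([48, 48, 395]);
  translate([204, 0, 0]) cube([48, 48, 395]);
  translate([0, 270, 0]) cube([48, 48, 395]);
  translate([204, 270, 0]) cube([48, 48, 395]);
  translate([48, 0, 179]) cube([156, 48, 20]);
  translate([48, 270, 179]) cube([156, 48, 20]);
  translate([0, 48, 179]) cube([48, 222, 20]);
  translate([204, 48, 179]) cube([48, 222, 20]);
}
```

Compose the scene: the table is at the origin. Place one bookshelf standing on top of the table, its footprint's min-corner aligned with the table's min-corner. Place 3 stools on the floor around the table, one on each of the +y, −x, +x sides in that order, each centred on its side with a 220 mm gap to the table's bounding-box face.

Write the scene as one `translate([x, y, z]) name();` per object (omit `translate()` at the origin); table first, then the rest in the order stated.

table();
translate([0, 0, 709]) bookshelf();
translate([395, 1126, 0]) stool();
translate([-472, 294, 0]) stool();
translate([1262, 294, 0]) stool();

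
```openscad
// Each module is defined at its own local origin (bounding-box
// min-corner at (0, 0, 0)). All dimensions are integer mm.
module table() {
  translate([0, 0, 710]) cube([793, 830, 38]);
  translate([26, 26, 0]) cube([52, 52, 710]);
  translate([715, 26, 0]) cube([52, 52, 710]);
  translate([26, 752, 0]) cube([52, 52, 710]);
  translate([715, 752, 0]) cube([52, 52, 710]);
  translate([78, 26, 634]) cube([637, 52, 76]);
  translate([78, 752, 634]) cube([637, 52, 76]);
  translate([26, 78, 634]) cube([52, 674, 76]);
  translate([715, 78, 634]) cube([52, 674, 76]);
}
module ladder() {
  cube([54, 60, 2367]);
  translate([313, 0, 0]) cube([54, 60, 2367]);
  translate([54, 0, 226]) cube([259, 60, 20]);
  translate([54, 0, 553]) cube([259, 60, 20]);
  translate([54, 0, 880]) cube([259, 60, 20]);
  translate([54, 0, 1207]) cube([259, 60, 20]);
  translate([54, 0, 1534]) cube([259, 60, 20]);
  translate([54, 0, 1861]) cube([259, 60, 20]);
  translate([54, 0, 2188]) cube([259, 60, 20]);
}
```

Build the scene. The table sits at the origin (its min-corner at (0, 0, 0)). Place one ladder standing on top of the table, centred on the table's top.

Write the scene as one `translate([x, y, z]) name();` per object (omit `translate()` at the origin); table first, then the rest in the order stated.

table();
translate([213, 385, 748]) ladder();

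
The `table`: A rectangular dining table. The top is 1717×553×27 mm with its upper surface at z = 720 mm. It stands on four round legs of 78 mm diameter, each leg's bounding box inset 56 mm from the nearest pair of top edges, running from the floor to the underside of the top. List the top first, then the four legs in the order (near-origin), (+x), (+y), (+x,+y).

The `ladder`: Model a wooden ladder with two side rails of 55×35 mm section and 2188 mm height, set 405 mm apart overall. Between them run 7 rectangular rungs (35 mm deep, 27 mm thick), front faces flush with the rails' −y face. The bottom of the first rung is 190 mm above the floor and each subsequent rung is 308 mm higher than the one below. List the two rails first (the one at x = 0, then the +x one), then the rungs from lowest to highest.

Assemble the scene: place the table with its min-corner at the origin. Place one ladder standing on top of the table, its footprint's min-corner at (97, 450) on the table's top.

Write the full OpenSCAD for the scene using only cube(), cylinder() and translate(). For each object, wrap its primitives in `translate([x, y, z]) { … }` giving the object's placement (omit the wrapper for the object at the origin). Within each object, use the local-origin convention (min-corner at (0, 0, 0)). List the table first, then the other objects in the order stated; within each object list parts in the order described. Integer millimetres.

translate([0, 0, 693]) cube([1717, 553, 27]);
translate([95, 95, 0]) cylinder(h = 693, r = 39);
translate([1622, 95, 0]) cylinder(h = 693, r = 39);
translate([95, 458, 0]) cylinder(h = 693, r = 39);
translate([1622, 458, 0]) cylinder(h = 693, r = 39);
translate([97, 450, 720]) {
  cube([55, 35, 2188]);
  translate([350, 0, 0]) cube([55, 35, 2188]);
  translate([55, 0, 190]) cube([295, 35, 27]);
  translate([55, 0, 498]) cube([295, 35, 27]);
  translate([55, 0, 806]) cube([295, 35, 27]);
  translate([55, 0, 1114]) cube([295, 35, 27]);
  translate([55, 0, 1422]) cube([295, 35, 27]);
  translate([55, 0, 1730]) cube([295, 35, 27]);
  translate([55, 0, 2038]) cube([295, 35, 27]);
}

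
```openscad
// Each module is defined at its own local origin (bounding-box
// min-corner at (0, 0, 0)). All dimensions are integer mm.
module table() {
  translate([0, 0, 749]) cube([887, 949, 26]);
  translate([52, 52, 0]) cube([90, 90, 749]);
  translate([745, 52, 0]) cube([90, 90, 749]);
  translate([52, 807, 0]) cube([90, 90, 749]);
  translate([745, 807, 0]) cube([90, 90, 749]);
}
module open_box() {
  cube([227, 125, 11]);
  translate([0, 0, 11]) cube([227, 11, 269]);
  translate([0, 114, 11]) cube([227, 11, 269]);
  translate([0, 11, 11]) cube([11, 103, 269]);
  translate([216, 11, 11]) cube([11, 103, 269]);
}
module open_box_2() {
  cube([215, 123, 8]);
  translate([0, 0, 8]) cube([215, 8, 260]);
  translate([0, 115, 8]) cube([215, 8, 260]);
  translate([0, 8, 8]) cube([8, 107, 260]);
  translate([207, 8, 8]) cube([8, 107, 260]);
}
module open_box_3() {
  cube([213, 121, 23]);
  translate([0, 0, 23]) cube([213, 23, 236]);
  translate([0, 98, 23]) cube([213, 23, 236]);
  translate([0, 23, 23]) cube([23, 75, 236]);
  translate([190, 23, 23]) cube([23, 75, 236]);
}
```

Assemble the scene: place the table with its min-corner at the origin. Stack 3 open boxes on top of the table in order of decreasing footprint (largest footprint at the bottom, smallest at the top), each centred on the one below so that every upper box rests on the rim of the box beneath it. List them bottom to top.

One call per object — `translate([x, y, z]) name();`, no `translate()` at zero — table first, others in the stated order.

table();
translate([330, 412, 775]) open_box();
translate([336, 413, 1055]) open_box_2();
translate([337, 414, 1323]) open_box_3();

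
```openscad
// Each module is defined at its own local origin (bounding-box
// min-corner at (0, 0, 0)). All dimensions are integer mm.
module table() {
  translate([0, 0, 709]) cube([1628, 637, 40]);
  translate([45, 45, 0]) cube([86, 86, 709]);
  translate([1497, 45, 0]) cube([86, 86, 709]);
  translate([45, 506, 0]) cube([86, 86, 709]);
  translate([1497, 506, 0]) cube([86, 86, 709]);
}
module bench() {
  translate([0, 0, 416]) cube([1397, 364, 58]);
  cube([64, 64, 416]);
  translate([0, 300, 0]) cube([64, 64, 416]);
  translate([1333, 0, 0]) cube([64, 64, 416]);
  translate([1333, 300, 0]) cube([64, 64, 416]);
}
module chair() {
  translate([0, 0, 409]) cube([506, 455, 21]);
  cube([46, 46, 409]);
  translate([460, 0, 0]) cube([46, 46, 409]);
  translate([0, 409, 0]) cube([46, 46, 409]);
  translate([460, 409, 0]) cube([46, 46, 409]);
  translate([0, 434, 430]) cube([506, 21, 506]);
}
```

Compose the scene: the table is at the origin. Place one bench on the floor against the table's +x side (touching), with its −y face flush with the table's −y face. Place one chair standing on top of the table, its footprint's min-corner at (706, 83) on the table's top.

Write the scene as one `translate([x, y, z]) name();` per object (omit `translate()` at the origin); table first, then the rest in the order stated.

table();
translate([1628, 0, 0]) bench();
translate([706, 83, 749]) chair();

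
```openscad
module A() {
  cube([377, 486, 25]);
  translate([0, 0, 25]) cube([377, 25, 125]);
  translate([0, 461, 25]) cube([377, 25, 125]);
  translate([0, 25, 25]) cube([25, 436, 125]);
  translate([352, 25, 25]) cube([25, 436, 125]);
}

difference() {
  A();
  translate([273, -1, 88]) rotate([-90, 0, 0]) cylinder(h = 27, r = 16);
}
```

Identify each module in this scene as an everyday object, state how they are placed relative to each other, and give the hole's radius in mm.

A is an open box. The open box has a circular hole through its front wall. The hole's radius is 16 mm.

The subtracted cylinder has r = 16 mm.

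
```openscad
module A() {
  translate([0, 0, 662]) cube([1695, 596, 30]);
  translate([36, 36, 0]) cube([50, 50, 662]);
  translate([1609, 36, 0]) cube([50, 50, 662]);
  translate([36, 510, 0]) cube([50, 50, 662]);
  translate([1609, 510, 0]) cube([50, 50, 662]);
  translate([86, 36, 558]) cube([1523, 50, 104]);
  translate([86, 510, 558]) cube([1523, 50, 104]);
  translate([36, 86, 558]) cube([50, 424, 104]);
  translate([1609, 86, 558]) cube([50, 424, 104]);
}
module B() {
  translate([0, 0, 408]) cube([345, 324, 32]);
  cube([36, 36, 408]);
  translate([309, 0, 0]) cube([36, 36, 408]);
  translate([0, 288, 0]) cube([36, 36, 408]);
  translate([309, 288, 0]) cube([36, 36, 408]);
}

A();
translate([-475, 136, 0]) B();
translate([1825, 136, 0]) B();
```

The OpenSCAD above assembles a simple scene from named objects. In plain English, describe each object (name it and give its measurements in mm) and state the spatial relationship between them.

A is a rectangular dining table. The top is 1695×596×30 mm with its upper surface at z = 692 mm. It stands on four 50×50 mm square legs, each inset 36 mm from the nearest pair of top edges, running from the floor to the underside of the top. Four apron rails, 50 mm thick and 104 mm tall, run between adjacent legs with their top edges flush with the underside of the top and their outer faces flush with the legs' outer faces.

B is a simple wooden stool: a rectangular seat 345 mm (x) by 324 mm (y), 32 mm thick, top face at z = 440 mm, on four square legs, each 36×36 mm in cross-section. The legs rest on z = 0, each flush with a corner of the seat.

Two stools sit around the table at the −x, +x sides.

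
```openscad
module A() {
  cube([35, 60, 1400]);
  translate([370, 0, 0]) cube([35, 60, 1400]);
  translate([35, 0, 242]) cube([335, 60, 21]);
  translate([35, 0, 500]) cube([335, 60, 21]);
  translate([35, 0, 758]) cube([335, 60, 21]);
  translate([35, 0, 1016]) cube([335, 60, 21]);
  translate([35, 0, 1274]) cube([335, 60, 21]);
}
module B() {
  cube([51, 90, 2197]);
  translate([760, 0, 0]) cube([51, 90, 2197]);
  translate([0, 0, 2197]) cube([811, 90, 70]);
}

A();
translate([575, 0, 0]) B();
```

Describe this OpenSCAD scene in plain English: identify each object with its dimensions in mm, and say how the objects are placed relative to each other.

A is a wooden ladder with two side rails of 35×60 mm section and 1400 mm height, set 405 mm apart overall. Between them run 5 rectangular rungs (60 mm deep, 21 mm thick), front faces flush with the rails' −y face. The bottom of the first rung is 242 mm above the floor and each subsequent rung is 258 mm higher than the one below.

B is a rectangular door frame: two vertical jambs of 51×90 mm section, 2197 mm tall, with a clear opening 709 mm wide between their inner faces. A header 70 mm tall and 90 mm deep lies on top of the jambs and spans the full outside width.

The door frame is on the floor beside the ladder on its +x side.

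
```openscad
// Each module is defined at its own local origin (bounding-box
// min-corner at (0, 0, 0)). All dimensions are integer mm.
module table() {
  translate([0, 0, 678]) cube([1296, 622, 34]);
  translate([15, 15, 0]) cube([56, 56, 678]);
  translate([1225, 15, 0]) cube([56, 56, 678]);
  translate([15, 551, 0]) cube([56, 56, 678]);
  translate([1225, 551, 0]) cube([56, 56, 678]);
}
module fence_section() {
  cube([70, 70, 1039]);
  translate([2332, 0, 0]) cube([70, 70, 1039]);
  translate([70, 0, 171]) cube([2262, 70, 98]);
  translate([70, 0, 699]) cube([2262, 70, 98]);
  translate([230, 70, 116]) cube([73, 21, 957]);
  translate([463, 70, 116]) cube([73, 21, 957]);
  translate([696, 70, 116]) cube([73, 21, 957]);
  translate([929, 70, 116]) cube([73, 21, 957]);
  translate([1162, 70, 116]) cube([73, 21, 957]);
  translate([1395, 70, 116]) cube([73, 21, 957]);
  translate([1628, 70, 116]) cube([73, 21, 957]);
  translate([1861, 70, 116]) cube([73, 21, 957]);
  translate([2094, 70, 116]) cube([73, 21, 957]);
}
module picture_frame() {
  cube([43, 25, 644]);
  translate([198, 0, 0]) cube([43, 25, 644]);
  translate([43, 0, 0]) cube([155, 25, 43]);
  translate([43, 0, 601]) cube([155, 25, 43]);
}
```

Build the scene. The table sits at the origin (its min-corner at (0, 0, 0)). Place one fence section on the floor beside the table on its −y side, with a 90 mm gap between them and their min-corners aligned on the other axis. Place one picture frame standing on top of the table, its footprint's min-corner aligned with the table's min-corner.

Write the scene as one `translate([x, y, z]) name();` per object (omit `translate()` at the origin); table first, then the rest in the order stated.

table();
translate([0, -181, 0]) fence_section();
translate([0, 0, 712]) picture_frame();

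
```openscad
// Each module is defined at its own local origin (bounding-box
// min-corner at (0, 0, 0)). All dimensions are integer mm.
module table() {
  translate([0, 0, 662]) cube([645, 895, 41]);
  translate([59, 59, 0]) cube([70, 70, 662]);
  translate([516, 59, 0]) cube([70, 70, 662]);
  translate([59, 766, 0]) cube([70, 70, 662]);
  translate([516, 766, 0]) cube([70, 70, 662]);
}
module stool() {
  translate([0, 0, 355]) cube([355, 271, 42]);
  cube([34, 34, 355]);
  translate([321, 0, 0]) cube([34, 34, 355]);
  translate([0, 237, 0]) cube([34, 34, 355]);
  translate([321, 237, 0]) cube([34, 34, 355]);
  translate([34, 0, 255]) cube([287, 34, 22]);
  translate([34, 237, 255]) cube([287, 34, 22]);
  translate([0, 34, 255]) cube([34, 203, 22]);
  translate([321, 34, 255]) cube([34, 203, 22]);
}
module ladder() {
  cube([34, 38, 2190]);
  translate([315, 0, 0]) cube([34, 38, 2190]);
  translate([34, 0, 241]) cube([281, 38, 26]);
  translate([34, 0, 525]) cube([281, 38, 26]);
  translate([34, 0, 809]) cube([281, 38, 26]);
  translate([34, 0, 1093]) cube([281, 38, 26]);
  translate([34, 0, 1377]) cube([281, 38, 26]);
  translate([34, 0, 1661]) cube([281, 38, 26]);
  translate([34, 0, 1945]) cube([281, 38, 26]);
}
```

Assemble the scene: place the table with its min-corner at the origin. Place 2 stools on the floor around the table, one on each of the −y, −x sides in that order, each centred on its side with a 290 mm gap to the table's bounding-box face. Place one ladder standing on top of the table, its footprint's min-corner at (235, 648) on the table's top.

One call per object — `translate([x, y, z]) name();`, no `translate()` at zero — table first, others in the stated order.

table();
translate([145, -561, 0]) stool();
translate([-645, 312, 0]) stool();
translate([235, 648, 703]) ladder();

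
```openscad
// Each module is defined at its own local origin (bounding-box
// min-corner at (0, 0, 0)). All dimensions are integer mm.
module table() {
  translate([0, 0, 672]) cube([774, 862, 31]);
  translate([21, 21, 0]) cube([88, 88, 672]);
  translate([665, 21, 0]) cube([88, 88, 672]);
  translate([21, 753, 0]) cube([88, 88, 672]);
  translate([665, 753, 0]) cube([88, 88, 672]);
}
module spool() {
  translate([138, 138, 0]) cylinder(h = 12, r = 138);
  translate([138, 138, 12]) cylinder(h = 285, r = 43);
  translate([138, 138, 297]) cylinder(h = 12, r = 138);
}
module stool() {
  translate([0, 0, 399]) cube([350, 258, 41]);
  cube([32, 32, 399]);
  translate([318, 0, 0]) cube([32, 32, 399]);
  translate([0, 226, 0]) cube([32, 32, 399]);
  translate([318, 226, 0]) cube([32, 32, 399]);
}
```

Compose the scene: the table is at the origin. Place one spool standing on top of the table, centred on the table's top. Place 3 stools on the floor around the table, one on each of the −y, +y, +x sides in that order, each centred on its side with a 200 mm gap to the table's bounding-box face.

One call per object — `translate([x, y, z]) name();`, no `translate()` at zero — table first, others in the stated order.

table();
translate([249, 293, 703]) spool();
translate([212, -458, 0]) stool();
translate([212, 1062, 0]) stool();
translate([974, 302, 0]) stool();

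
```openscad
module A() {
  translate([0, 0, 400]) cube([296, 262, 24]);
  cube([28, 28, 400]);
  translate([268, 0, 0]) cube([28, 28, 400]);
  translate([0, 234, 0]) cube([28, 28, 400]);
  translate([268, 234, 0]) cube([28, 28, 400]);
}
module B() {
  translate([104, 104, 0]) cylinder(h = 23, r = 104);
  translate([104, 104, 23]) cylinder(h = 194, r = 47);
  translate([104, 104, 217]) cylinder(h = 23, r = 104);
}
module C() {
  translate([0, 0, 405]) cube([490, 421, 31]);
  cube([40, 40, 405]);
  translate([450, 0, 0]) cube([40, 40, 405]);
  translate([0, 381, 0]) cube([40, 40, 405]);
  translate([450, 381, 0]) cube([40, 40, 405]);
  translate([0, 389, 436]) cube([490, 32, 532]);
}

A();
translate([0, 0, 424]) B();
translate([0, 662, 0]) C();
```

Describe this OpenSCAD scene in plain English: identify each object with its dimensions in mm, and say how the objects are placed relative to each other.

A is a simple wooden stool: a rectangular seat 296 mm (x) by 262 mm (y), 24 mm thick, top face at z = 424 mm, on four square legs, each 28×28 mm in cross-section. The legs rest on z = 0, each flush with a corner of the seat.

B is a spool: two coaxial disc flanges of radius 104 mm and thickness 23 mm, joined by a core cylinder of radius 47 mm and height 194 mm. The lower flange rests on z = 0 and the three cylinders share a vertical axis.

C is a chair: 490×421 mm seat, 31 mm thick, top at z = 436 mm, on four 40 mm square corner legs flush with the seat edges. A 32 mm thick backrest slab spans the full seat width, extending 532 mm above the seat top, its back face flush with the seat's +y edge.

The spool is on top of the stool. The chair is on the floor beside the stool on its +y side.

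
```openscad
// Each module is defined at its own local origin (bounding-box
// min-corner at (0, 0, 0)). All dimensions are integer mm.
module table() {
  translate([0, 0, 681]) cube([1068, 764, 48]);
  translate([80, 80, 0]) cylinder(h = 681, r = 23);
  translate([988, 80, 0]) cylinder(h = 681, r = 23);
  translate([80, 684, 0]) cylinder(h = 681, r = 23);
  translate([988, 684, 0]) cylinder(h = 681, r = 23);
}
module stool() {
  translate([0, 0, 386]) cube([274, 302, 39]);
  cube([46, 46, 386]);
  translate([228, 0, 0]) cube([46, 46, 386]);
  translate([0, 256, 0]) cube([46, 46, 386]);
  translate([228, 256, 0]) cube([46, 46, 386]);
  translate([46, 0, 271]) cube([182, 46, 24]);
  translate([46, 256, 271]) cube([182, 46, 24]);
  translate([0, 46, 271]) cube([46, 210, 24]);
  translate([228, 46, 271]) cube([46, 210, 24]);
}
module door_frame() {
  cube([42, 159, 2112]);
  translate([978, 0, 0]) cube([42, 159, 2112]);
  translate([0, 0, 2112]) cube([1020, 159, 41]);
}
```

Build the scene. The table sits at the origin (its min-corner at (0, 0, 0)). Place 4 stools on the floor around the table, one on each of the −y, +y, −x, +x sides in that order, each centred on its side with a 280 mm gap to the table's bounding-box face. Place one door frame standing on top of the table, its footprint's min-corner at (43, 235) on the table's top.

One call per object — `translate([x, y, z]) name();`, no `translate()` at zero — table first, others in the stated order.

table();
translate([397, -582, 0]) stool();
translate([397, 1044, 0]) stool();
translate([-554, 231, 0]) stool();
translate([1348, 231, 0]) stool();
translate([43, 235, 729]) door_frame();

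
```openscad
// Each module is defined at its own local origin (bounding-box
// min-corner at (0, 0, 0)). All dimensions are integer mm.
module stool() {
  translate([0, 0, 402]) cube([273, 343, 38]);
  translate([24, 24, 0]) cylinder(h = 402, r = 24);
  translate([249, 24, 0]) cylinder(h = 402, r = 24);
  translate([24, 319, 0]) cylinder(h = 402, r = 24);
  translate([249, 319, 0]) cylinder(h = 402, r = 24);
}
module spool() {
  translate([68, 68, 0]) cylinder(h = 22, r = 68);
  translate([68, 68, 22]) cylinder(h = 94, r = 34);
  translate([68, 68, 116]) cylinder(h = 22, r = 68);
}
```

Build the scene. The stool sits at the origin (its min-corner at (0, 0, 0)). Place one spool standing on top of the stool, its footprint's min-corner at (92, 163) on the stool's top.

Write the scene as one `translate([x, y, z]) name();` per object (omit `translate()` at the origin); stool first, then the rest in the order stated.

stool();
translate([92, 163, 440]) spool();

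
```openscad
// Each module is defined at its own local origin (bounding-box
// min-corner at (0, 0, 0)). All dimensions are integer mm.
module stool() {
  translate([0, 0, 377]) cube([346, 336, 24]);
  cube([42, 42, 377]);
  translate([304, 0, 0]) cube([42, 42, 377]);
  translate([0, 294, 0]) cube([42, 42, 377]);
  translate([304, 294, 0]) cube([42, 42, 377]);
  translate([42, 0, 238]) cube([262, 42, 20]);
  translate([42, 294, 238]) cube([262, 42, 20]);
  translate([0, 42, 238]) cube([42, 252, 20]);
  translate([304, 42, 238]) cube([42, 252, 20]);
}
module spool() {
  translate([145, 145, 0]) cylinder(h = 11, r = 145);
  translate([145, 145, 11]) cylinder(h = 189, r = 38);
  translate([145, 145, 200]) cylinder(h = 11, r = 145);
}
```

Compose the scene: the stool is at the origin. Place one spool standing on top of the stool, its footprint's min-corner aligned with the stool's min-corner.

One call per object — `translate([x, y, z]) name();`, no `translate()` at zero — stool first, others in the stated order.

stool();
translate([0, 0, 401]) spool();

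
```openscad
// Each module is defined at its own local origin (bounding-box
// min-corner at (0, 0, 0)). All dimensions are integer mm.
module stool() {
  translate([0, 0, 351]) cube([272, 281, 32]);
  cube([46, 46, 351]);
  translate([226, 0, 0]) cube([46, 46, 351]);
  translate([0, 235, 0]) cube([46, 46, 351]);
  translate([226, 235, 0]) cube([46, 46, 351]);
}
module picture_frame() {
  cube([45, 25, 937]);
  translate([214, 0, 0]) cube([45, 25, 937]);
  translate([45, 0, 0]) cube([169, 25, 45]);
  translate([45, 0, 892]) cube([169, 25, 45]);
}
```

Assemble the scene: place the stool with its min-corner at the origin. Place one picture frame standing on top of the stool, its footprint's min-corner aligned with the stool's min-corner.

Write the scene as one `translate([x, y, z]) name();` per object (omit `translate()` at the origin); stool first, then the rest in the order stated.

stool();
translate([0, 0, 383]) picture_frame();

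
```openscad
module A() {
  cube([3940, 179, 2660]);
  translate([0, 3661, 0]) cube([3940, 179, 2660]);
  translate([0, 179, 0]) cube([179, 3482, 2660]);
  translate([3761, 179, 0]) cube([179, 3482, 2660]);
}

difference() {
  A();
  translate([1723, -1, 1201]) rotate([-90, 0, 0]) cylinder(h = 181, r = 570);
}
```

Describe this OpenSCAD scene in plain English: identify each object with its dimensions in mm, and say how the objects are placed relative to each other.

A is a box-shaped house frame (walls only): outside footprint 3940×3840 mm, wall height 2660 mm, wall thickness 179 mm. The two y-facing walls run the full x-width; the two x-facing walls fit between the inner faces of the y-facing walls.

The house frame has a circular hole of radius 570 mm through its front wall, centred at (x = 1723, z = 1201).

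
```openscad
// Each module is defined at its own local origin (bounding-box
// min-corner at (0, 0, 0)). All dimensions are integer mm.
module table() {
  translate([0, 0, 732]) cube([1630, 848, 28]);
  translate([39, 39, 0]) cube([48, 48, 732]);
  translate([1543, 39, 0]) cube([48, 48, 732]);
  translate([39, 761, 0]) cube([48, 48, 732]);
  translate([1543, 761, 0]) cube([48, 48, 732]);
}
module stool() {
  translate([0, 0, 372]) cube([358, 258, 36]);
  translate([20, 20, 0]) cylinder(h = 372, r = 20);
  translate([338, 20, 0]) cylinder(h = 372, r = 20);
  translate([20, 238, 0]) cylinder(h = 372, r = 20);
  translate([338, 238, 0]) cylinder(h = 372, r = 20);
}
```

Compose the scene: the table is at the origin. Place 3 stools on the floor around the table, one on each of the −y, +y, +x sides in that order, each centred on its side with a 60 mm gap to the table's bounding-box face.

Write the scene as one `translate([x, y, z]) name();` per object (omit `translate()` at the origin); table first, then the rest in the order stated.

table();
translate([636, -318, 0]) stool();
translate([636, 908, 0]) stool();
translate([1690, 295, 0]) stool();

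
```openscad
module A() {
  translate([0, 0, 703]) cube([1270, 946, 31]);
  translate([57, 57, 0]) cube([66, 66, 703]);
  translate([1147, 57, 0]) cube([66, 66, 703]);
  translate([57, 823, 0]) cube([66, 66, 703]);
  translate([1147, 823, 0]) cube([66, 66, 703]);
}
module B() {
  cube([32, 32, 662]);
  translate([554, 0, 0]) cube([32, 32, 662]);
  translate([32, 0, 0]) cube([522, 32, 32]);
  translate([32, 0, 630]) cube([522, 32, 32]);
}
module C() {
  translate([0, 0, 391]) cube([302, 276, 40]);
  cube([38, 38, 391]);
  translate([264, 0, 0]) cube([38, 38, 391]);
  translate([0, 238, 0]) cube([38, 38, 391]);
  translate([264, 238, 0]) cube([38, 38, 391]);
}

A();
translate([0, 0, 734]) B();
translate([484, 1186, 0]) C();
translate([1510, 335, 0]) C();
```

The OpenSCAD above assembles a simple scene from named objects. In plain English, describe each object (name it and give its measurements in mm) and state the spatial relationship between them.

A is a table with a 1270×946 mm rectangular top, 31 mm thick, top surface at z = 734 mm, supported by four 66×66 mm square legs, each inset 57 mm from the nearest pair of top edges, running from the floor.

B is a picture frame with a 522×598 mm rectangular opening (x by z) and a uniform 32 mm border on every side. Frame depth is 32 mm along y. It is built from two vertical stiles running the full outside height and two horizontal rails spanning the gap between the stiles.

C is a four-legged stool. The seat is a 302×276×40 mm slab whose top surface is at z = 431 mm; four square legs, each 38×38 mm in cross-section, run from the floor (z = 0) to the underside of the seat, each flush with a corner of the seat.

The picture frame is on top of the table. Two stools sit around the table at the +y, +x sides.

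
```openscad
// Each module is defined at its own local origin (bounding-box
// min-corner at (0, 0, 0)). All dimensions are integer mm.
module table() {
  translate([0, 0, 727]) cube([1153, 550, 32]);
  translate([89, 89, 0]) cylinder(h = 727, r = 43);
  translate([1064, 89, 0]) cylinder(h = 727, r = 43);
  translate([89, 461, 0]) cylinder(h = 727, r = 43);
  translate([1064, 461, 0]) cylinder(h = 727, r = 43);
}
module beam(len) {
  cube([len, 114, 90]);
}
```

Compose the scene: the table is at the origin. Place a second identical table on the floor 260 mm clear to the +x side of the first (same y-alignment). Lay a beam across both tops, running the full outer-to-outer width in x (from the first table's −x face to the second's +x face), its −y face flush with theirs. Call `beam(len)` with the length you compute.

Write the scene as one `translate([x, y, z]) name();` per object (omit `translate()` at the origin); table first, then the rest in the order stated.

table();
translate([1413, 0, 0]) table();
translate([0, 0, 759]) beam(2566);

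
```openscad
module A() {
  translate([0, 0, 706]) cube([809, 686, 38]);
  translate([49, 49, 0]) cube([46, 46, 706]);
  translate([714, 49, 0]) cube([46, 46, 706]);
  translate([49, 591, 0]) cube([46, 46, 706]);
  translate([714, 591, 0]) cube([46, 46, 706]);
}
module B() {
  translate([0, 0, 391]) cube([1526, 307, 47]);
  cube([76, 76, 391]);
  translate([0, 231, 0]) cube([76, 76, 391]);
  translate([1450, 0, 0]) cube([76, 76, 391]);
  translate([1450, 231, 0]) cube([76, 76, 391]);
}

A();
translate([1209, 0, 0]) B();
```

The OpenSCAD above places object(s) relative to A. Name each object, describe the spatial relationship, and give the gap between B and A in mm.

The bench's nearest face is 400 mm from the table's +x face.

A is a table. B is a bench. The bench is on the floor beside the table on its +x side. The gap between the bench and the table is 400 mm.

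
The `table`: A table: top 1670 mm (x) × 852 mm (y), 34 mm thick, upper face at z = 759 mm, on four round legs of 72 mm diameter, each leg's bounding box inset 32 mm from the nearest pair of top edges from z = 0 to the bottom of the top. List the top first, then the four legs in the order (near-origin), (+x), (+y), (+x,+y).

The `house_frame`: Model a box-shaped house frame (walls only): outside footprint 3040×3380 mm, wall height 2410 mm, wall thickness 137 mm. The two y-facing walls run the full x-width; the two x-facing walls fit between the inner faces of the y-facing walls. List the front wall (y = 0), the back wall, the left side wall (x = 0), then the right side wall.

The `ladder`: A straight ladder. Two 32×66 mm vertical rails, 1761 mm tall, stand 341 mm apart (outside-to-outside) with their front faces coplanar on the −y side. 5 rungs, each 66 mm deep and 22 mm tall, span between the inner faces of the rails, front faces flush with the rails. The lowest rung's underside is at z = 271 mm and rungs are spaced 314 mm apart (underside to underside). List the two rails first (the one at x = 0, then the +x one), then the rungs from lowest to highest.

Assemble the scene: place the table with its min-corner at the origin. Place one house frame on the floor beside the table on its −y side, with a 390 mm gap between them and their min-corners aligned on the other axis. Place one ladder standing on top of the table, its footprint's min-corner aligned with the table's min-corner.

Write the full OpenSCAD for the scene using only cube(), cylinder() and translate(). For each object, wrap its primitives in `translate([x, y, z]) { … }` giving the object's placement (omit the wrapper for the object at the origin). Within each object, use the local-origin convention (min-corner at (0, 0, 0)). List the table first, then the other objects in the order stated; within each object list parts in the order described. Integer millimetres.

translate([0, 0, 725]) cube([1670, 852, 34]);
translate([68, 68, 0]) cylinder(h = 725, r = 36);
translate([1602, 68, 0]) cylinder(h = 725, r = 36);
translate([68, 784, 0]) cylinder(h = 725, r = 36);
translate([1602, 784, 0]) cylinder(h = 725, r = 36);
translate([0, -3770, 0]) {
  cube([3040, 137, 2410]);
  translate([0, 3243, 0]) cube([3040, 137, 2410]);
  translate([0, 137, 0]) cube([137, 3106, 2410]);
  translate([2903, 137, 0]) cube([137, 3106, 2410]);
}
translate([0, 0, 759]) {
  cube([32, 66, 1761]);
  translate([309, 0, 0]) cube([32, 66, 1761]);
  translate([32, 0, 271]) cube([277, 66, 22]);
  translate([32, 0, 585]) cube([277, 66, 22]);
  translate([32, 0, 899]) cube([277, 66, 22]);
  translate([32, 0, 1213]) cube([277, 66, 22]);
  translate([32, 0, 1527]) cube([277, 66, 22]);
}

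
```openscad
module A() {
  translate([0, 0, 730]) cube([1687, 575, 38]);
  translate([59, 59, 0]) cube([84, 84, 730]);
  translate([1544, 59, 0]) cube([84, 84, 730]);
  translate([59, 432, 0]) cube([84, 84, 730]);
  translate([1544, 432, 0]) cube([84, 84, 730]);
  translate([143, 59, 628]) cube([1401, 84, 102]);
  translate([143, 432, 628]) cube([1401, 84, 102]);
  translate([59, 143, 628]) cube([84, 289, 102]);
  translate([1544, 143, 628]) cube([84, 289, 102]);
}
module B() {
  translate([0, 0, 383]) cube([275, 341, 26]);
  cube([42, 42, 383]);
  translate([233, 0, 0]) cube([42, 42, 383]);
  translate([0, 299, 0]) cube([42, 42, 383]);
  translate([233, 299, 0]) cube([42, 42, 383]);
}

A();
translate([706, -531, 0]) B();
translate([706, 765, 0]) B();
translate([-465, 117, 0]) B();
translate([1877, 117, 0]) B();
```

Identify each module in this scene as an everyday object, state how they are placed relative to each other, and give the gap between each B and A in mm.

Each stool's nearest face is 190 mm from the table's bounding box.

A is a table. B is a stool. Four stools sit around the table at the −y, +y, −x, +x sides. The gap between each stool and the table is 190 mm.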